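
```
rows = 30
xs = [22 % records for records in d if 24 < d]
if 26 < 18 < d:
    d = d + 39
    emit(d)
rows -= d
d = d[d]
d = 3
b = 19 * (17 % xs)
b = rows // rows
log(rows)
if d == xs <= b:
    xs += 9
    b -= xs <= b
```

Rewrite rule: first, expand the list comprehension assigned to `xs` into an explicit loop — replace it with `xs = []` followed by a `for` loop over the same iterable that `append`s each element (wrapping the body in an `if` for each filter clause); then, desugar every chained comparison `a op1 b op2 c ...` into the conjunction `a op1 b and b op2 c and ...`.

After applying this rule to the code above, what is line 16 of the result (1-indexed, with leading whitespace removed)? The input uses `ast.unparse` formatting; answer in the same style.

xs += 9

Transformed code:
rows = 30
xs = []
for records in d:
    if 24 < d:
        xs.append(22 % records)
if 26 < 18 and 18 < d:
    d = d + 39
    emit(d)
rows -= d
d = d[d]
d = 3
b = 19 * (17 % xs)
b = rows // rows
log(rows)
if d == xs and xs <= b:
    xs += 9
    b -= xs <= b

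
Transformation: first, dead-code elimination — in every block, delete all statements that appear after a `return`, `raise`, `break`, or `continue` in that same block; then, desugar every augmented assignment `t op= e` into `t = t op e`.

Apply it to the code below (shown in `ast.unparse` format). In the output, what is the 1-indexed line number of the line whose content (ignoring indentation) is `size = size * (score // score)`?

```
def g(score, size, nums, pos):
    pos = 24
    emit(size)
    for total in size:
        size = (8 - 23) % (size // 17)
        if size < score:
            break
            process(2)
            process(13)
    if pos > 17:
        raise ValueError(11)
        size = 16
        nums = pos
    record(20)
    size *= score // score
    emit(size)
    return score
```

Transformed code:
def g(score, size, nums, pos):
    pos = 24
    emit(size)
    for total in size:
        size = (8 - 23) % (size // 17)
        if size < score:
            break
    if pos > 17:
        raise ValueError(11)
    record(20)
    size = size * (score // score)
    emit(size)
    return score

11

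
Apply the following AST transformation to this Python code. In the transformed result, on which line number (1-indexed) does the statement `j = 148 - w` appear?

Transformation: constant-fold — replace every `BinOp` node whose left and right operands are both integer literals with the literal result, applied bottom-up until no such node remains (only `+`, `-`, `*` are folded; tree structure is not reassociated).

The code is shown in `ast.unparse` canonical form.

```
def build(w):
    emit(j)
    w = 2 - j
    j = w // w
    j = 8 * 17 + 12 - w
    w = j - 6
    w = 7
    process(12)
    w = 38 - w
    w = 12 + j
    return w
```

Transformed code:
def build(w):
    emit(j)
    w = 2 - j
    j = w // w
    j = 148 - w
    w = j - 6
    w = 7
    process(12)
    w = 38 - w
    w = 12 + j
    return w

5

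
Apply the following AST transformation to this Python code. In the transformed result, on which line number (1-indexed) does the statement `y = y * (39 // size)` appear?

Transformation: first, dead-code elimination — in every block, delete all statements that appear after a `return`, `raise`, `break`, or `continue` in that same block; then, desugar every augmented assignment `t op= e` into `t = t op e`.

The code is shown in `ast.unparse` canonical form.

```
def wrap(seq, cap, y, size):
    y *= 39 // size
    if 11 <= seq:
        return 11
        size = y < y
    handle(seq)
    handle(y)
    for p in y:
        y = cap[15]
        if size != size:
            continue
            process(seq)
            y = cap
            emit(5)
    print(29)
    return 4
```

Transformed code:
def wrap(seq, cap, y, size):
    y = y * (39 // size)
    if 11 <= seq:
        return 11
    handle(seq)
    handle(y)
    for p in y:
        y = cap[15]
        if size != size:
            continue
    print(29)
    return 4

2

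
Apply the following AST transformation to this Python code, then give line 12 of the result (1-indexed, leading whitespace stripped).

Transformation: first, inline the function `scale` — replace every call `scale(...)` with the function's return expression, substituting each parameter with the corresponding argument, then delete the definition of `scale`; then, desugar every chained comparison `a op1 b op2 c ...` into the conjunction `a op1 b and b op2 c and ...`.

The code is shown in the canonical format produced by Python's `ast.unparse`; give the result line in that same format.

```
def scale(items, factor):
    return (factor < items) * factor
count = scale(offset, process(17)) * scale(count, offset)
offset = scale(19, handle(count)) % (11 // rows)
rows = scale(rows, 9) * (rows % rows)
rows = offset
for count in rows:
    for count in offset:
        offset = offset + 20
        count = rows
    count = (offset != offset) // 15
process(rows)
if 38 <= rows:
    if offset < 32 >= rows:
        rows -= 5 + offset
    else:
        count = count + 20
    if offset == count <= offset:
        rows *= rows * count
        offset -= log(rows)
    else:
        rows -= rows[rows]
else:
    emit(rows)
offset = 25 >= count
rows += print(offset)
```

if offset < 32 and 32 >= rows:

Transformed code:
count = (process(17) < offset) * process(17) * ((offset < count) * offset)
offset = (handle(count) < 19) * handle(count) % (11 // rows)
rows = (9 < rows) * 9 * (rows % rows)
rows = offset
for count in rows:
    for count in offset:
        offset = offset + 20
        count = rows
    count = (offset != offset) // 15
process(rows)
if 38 <= rows:
    if offset < 32 and 32 >= rows:
        rows -= 5 + offset
    else:
        count = count + 20
    if offset == count and count <= offset:
        rows *= rows * count
        offset -= log(rows)
    else:
        rows -= rows[rows]
else:
    emit(rows)
offset = 25 >= count
rows += print(offset)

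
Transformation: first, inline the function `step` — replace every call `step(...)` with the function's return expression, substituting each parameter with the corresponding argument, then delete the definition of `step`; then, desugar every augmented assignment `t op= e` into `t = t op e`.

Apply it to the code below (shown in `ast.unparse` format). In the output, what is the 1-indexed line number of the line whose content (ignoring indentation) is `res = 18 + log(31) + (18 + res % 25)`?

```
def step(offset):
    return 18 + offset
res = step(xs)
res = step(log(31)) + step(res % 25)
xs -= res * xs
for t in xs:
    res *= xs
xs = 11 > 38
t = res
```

Transformed code:
res = 18 + xs
res = 18 + log(31) + (18 + res % 25)
xs = xs - res * xs
for t in xs:
    res = res * xs
xs = 11 > 38
t = res

2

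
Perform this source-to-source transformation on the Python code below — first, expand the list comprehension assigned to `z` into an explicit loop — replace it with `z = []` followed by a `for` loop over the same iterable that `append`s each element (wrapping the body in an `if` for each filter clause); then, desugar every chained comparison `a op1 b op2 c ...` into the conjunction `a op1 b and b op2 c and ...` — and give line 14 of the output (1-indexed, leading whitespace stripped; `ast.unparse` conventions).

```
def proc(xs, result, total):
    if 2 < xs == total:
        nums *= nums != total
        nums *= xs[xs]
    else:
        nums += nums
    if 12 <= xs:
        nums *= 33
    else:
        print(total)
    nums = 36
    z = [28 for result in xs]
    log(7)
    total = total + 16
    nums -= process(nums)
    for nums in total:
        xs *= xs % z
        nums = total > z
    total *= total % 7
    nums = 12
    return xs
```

z.append(28)

Transformed code:
def proc(xs, result, total):
    if 2 < xs and xs == total:
        nums *= nums != total
        nums *= xs[xs]
    else:
        nums += nums
    if 12 <= xs:
        nums *= 33
    else:
        print(total)
    nums = 36
    z = []
    for result in xs:
        z.append(28)
    log(7)
    total = total + 16
    nums -= process(nums)
    for nums in total:
        xs *= xs % z
        nums = total > z
    total *= total % 7
    nums = 12
    return xs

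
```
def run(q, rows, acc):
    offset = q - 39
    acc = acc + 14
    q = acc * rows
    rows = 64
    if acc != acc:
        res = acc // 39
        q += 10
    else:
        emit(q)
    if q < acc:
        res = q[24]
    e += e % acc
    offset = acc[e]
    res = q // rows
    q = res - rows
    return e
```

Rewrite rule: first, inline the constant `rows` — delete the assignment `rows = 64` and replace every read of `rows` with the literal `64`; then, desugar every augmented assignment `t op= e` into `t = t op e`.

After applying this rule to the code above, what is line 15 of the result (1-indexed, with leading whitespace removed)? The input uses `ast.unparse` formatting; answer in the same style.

Transformed code:
def run(q, rows, acc):
    offset = q - 39
    acc = acc + 14
    q = acc * 64
    if acc != acc:
        res = acc // 39
        q = q + 10
    else:
        emit(q)
    if q < acc:
        res = q[24]
    e = e + e % acc
    offset = acc[e]
    res = q // 64
    q = res - 64
    return e

q = res - 64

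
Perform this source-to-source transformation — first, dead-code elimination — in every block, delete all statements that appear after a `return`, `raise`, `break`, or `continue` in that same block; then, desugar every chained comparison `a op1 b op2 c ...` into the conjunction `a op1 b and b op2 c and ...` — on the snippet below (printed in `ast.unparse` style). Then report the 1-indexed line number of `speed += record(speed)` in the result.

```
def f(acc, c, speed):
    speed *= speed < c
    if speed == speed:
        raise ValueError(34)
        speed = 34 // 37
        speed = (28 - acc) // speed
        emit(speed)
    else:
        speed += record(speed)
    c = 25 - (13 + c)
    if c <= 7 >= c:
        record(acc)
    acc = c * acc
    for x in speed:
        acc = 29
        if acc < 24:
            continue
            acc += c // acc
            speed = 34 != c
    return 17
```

Transformed code:
def f(acc, c, speed):
    speed *= speed < c
    if speed == speed:
        raise ValueError(34)
    else:
        speed += record(speed)
    c = 25 - (13 + c)
    if c <= 7 and 7 >= c:
        record(acc)
    acc = c * acc
    for x in speed:
        acc = 29
        if acc < 24:
            continue
    return 17

6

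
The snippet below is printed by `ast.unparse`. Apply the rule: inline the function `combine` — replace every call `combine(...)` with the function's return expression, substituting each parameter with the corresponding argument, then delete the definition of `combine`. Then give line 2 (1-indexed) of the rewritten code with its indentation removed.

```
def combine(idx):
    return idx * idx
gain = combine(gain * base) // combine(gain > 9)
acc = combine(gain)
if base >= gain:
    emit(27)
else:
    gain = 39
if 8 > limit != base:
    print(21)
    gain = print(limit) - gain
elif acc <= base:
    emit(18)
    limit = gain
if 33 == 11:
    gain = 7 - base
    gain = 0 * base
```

acc = gain * gain

Transformed code:
gain = gain * base * (gain * base) // ((gain > 9) * (gain > 9))
acc = gain * gain
if base >= gain:
    emit(27)
else:
    gain = 39
if 8 > limit != base:
    print(21)
    gain = print(limit) - gain
elif acc <= base:
    emit(18)
    limit = gain
if 33 == 11:
    gain = 7 - base
    gain = 0 * base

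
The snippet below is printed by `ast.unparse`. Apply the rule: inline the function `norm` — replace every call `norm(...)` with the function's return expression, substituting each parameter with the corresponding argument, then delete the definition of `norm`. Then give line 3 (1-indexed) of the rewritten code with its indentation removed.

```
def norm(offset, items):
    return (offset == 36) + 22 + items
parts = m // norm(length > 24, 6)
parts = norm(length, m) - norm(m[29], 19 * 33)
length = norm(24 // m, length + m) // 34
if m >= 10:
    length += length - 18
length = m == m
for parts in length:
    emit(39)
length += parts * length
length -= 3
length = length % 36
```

Transformed code:
parts = m // (((length > 24) == 36) + 22 + 6)
parts = (length == 36) + 22 + m - ((m[29] == 36) + 22 + 19 * 33)
length = ((24 // m == 36) + 22 + (length + m)) // 34
if m >= 10:
    length += length - 18
length = m == m
for parts in length:
    emit(39)
length += parts * length
length -= 3
length = length % 36

length = ((24 // m == 36) + 22 + (length + m)) // 34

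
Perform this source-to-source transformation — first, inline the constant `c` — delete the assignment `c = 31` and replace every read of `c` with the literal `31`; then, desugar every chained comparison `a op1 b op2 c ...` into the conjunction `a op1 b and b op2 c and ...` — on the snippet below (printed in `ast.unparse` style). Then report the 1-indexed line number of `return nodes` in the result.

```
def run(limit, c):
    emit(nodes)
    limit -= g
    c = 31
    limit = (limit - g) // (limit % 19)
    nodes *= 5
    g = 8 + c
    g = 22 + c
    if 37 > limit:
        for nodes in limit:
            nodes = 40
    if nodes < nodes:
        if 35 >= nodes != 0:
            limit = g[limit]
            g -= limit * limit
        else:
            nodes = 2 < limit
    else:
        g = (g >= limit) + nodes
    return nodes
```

Transformed code:
def run(limit, c):
    emit(nodes)
    limit -= g
    limit = (limit - g) // (limit % 19)
    nodes *= 5
    g = 8 + 31
    g = 22 + 31
    if 37 > limit:
        for nodes in limit:
            nodes = 40
    if nodes < nodes:
        if 35 >= nodes and nodes != 0:
            limit = g[limit]
            g -= limit * limit
        else:
            nodes = 2 < limit
    else:
        g = (g >= limit) + nodes
    return nodes

19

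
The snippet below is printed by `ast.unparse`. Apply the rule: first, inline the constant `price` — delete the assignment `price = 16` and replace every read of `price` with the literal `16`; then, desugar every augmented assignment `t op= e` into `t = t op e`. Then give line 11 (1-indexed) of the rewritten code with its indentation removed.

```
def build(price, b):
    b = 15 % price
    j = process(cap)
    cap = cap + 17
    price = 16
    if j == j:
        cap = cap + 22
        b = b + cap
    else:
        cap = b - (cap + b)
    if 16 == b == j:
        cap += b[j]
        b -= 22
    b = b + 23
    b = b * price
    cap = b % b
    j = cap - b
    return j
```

Transformed code:
def build(price, b):
    b = 15 % 16
    j = process(cap)
    cap = cap + 17
    if j == j:
        cap = cap + 22
        b = b + cap
    else:
        cap = b - (cap + b)
    if 16 == b == j:
        cap = cap + b[j]
        b = b - 22
    b = b + 23
    b = b * 16
    cap = b % b
    j = cap - b
    return j

cap = cap + b[j]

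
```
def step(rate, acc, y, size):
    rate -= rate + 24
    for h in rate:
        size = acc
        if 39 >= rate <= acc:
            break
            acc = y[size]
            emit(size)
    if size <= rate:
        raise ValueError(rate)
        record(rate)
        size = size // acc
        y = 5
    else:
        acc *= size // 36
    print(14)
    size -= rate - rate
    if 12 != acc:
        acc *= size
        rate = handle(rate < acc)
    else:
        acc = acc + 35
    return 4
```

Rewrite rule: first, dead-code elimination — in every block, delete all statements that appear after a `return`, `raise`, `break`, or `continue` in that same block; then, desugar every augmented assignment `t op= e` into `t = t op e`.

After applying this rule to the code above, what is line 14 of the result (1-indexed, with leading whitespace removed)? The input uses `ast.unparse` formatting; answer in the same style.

acc = acc * size

Transformed code:
def step(rate, acc, y, size):
    rate = rate - (rate + 24)
    for h in rate:
        size = acc
        if 39 >= rate <= acc:
            break
    if size <= rate:
        raise ValueError(rate)
    else:
        acc = acc * (size // 36)
    print(14)
    size = size - (rate - rate)
    if 12 != acc:
        acc = acc * size
        rate = handle(rate < acc)
    else:
        acc = acc + 35
    return 4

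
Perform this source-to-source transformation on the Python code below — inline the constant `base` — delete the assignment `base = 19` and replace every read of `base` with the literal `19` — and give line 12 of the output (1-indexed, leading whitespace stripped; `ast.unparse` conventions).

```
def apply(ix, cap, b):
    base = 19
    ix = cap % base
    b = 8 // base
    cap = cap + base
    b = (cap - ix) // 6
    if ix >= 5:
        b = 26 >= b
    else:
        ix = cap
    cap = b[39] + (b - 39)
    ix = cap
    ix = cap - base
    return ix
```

ix = cap - 19

Transformed code:
def apply(ix, cap, b):
    ix = cap % 19
    b = 8 // 19
    cap = cap + 19
    b = (cap - ix) // 6
    if ix >= 5:
        b = 26 >= b
    else:
        ix = cap
    cap = b[39] + (b - 39)
    ix = cap
    ix = cap - 19
    return ix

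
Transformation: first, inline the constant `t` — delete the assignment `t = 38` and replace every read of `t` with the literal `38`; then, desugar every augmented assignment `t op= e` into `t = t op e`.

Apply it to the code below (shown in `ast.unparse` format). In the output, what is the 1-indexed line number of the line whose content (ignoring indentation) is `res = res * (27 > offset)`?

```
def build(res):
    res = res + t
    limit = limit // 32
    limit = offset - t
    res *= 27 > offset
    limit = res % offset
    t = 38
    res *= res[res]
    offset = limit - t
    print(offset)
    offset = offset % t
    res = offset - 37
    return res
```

5

Transformed code:
def build(res):
    res = res + 38
    limit = limit // 32
    limit = offset - 38
    res = res * (27 > offset)
    limit = res % offset
    res = res * res[res]
    offset = limit - 38
    print(offset)
    offset = offset % 38
    res = offset - 37
    return res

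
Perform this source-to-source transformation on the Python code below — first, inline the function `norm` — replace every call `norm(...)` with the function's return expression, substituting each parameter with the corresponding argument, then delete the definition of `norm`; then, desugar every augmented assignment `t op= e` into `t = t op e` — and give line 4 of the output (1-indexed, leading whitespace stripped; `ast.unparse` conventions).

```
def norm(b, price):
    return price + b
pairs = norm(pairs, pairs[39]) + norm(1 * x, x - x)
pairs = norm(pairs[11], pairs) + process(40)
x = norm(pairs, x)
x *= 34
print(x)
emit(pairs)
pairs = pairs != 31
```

x = x * 34

Transformed code:
pairs = pairs[39] + pairs + (x - x + 1 * x)
pairs = pairs + pairs[11] + process(40)
x = x + pairs
x = x * 34
print(x)
emit(pairs)
pairs = pairs != 31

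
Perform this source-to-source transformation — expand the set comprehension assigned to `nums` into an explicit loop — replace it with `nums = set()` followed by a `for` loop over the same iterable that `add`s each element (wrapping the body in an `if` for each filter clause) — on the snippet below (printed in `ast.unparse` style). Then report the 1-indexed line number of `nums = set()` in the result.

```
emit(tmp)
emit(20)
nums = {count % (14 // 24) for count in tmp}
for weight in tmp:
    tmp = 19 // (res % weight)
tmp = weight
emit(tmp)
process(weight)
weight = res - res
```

Transformed code:
emit(tmp)
emit(20)
nums = set()
for count in tmp:
    nums.add(count % (14 // 24))
for weight in tmp:
    tmp = 19 // (res % weight)
tmp = weight
emit(tmp)
process(weight)
weight = res - res

3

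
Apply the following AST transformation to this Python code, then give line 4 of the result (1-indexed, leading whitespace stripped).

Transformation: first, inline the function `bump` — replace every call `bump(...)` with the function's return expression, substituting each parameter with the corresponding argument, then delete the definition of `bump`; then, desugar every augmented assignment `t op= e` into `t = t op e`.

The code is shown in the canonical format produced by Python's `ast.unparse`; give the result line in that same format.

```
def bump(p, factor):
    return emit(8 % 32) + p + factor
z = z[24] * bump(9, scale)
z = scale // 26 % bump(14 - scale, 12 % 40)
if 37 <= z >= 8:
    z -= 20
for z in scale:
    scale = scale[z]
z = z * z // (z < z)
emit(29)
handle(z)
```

Transformed code:
z = z[24] * (emit(8 % 32) + 9 + scale)
z = scale // 26 % (emit(8 % 32) + (14 - scale) + 12 % 40)
if 37 <= z >= 8:
    z = z - 20
for z in scale:
    scale = scale[z]
z = z * z // (z < z)
emit(29)
handle(z)

z = z - 20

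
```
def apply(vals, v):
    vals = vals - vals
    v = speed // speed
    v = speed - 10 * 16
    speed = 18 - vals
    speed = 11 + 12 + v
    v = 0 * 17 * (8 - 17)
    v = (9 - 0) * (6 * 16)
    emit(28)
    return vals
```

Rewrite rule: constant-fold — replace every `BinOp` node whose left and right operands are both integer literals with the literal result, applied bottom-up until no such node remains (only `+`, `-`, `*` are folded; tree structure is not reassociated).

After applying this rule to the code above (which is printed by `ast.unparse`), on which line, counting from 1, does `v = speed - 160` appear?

4

Transformed code:
def apply(vals, v):
    vals = vals - vals
    v = speed // speed
    v = speed - 160
    speed = 18 - vals
    speed = 23 + v
    v = 0
    v = 864
    emit(28)
    return vals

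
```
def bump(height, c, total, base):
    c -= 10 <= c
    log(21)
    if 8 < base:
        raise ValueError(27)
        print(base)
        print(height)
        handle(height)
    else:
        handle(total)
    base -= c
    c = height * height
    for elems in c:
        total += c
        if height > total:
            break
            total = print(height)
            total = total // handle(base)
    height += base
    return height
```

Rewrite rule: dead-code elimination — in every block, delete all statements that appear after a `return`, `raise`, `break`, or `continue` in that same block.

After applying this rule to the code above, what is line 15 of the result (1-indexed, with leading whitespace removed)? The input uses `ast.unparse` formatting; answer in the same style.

Transformed code:
def bump(height, c, total, base):
    c -= 10 <= c
    log(21)
    if 8 < base:
        raise ValueError(27)
    else:
        handle(total)
    base -= c
    c = height * height
    for elems in c:
        total += c
        if height > total:
            break
    height += base
    return height

return height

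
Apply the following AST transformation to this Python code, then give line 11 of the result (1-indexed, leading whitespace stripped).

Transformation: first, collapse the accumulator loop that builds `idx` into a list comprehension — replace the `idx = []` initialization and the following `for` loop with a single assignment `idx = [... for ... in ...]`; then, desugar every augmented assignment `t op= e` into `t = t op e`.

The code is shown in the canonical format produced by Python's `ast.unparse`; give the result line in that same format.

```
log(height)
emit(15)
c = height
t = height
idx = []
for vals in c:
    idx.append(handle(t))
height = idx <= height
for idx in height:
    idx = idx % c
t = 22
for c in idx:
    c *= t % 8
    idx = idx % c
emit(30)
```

Transformed code:
log(height)
emit(15)
c = height
t = height
idx = [handle(t) for vals in c]
height = idx <= height
for idx in height:
    idx = idx % c
t = 22
for c in idx:
    c = c * (t % 8)
    idx = idx % c
emit(30)

c = c * (t % 8)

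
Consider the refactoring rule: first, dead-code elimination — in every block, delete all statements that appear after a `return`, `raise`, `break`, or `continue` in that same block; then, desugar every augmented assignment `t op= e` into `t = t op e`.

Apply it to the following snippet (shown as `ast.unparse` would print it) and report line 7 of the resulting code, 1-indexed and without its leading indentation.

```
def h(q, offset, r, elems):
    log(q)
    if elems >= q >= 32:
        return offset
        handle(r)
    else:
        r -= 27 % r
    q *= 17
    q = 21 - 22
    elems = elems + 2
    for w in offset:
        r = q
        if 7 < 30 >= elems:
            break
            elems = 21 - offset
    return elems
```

Transformed code:
def h(q, offset, r, elems):
    log(q)
    if elems >= q >= 32:
        return offset
    else:
        r = r - 27 % r
    q = q * 17
    q = 21 - 22
    elems = elems + 2
    for w in offset:
        r = q
        if 7 < 30 >= elems:
            break
    return elems

q = q * 17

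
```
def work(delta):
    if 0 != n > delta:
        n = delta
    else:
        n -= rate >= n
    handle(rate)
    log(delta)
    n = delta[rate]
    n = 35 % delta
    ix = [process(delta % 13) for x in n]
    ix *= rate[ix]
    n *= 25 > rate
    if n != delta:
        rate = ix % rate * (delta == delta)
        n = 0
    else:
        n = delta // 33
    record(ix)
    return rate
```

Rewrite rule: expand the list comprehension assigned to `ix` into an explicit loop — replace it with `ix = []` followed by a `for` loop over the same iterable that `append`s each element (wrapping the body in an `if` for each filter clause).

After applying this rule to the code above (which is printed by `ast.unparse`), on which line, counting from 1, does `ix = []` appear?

10

Transformed code:
def work(delta):
    if 0 != n > delta:
        n = delta
    else:
        n -= rate >= n
    handle(rate)
    log(delta)
    n = delta[rate]
    n = 35 % delta
    ix = []
    for x in n:
        ix.append(process(delta % 13))
    ix *= rate[ix]
    n *= 25 > rate
    if n != delta:
        rate = ix % rate * (delta == delta)
        n = 0
    else:
        n = delta // 33
    record(ix)
    return rate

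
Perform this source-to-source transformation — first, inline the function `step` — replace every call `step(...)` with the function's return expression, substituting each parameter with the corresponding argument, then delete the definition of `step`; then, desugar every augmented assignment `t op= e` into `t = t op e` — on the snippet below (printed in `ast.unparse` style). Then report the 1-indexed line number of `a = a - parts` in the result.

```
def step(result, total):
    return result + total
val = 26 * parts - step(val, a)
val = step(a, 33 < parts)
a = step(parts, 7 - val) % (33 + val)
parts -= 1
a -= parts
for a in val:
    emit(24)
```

5

Transformed code:
val = 26 * parts - (val + a)
val = a + (33 < parts)
a = (parts + (7 - val)) % (33 + val)
parts = parts - 1
a = a - parts
for a in val:
    emit(24)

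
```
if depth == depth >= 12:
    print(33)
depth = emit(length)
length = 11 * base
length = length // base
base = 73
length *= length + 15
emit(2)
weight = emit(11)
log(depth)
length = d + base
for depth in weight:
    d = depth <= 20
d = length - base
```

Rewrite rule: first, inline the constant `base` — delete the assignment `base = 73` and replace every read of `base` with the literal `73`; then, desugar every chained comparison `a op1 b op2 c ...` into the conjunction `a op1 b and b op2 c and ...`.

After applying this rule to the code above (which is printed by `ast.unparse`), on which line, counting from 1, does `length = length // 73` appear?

Transformed code:
if depth == depth and depth >= 12:
    print(33)
depth = emit(length)
length = 11 * 73
length = length // 73
length *= length + 15
emit(2)
weight = emit(11)
log(depth)
length = d + 73
for depth in weight:
    d = depth <= 20
d = length - 73

5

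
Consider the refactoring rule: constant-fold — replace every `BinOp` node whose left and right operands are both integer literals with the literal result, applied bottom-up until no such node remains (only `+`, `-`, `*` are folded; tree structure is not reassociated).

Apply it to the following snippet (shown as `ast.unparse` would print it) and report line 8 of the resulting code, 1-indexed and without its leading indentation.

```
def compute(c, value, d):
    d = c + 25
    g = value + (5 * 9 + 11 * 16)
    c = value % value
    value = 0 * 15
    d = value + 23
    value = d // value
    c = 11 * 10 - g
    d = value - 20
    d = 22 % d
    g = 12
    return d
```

c = 110 - g

Transformed code:
def compute(c, value, d):
    d = c + 25
    g = value + 221
    c = value % value
    value = 0
    d = value + 23
    value = d // value
    c = 110 - g
    d = value - 20
    d = 22 % d
    g = 12
    return d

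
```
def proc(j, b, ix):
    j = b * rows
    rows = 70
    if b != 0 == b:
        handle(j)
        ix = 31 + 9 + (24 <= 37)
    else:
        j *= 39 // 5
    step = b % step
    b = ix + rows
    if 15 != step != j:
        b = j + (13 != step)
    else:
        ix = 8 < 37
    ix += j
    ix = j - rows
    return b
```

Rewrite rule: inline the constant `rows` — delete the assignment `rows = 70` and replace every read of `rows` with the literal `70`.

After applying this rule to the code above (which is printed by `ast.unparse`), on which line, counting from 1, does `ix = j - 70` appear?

15

Transformed code:
def proc(j, b, ix):
    j = b * 70
    if b != 0 == b:
        handle(j)
        ix = 31 + 9 + (24 <= 37)
    else:
        j *= 39 // 5
    step = b % step
    b = ix + 70
    if 15 != step != j:
        b = j + (13 != step)
    else:
        ix = 8 < 37
    ix += j
    ix = j - 70
    return b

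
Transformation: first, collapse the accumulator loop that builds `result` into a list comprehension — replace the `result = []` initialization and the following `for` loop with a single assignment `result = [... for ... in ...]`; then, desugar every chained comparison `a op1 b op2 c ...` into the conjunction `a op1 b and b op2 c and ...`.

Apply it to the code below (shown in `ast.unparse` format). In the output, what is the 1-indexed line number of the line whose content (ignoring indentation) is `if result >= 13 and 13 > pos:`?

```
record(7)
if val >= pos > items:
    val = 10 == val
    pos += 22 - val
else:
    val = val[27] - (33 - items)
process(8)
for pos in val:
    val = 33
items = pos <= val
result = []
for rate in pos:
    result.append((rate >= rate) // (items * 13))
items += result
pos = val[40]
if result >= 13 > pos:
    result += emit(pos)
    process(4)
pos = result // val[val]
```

Transformed code:
record(7)
if val >= pos and pos > items:
    val = 10 == val
    pos += 22 - val
else:
    val = val[27] - (33 - items)
process(8)
for pos in val:
    val = 33
items = pos <= val
result = [(rate >= rate) // (items * 13) for rate in pos]
items += result
pos = val[40]
if result >= 13 and 13 > pos:
    result += emit(pos)
    process(4)
pos = result // val[val]

14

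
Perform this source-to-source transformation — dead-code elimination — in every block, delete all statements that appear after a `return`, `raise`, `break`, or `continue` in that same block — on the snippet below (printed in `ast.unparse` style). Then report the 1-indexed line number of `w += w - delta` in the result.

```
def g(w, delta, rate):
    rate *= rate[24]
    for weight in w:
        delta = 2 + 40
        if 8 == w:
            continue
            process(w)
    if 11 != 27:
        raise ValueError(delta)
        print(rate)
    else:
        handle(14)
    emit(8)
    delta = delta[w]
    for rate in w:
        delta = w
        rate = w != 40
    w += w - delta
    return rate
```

Transformed code:
def g(w, delta, rate):
    rate *= rate[24]
    for weight in w:
        delta = 2 + 40
        if 8 == w:
            continue
    if 11 != 27:
        raise ValueError(delta)
    else:
        handle(14)
    emit(8)
    delta = delta[w]
    for rate in w:
        delta = w
        rate = w != 40
    w += w - delta
    return rate

16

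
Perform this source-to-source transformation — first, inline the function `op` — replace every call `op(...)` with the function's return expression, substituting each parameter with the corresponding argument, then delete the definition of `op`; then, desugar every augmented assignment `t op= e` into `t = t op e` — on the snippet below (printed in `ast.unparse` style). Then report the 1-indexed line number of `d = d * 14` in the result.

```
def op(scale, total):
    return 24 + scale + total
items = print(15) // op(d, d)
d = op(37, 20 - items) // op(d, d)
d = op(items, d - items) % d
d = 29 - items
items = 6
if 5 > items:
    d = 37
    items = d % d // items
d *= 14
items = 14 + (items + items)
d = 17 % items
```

9

Transformed code:
items = print(15) // (24 + d + d)
d = (24 + 37 + (20 - items)) // (24 + d + d)
d = (24 + items + (d - items)) % d
d = 29 - items
items = 6
if 5 > items:
    d = 37
    items = d % d // items
d = d * 14
items = 14 + (items + items)
d = 17 % items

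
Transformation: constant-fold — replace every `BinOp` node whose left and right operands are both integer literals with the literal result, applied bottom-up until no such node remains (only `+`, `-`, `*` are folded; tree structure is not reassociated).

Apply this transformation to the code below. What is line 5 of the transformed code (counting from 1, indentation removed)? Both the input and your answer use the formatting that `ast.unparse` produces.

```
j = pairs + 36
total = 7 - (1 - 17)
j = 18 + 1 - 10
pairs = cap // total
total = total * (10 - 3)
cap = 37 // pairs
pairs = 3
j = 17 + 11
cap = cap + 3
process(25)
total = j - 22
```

total = total * 7

Transformed code:
j = pairs + 36
total = 23
j = 9
pairs = cap // total
total = total * 7
cap = 37 // pairs
pairs = 3
j = 28
cap = cap + 3
process(25)
total = j - 22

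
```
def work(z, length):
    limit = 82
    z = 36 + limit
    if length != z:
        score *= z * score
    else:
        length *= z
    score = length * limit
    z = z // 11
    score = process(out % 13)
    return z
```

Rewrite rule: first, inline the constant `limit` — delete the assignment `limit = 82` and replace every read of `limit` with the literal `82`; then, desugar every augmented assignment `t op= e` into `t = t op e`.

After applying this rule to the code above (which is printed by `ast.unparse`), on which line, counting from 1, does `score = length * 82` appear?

7

Transformed code:
def work(z, length):
    z = 36 + 82
    if length != z:
        score = score * (z * score)
    else:
        length = length * z
    score = length * 82
    z = z // 11
    score = process(out % 13)
    return z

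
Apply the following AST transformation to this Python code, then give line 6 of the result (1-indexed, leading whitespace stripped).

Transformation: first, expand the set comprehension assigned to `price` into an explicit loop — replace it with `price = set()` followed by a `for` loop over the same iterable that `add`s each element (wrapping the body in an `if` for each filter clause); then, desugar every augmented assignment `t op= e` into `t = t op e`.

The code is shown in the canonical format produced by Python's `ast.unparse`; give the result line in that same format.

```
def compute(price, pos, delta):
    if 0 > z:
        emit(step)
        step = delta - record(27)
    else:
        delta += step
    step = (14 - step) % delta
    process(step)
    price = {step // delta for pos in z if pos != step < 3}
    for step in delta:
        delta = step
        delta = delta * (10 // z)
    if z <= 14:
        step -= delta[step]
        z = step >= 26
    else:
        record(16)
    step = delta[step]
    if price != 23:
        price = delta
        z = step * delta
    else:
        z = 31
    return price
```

delta = delta + step

Transformed code:
def compute(price, pos, delta):
    if 0 > z:
        emit(step)
        step = delta - record(27)
    else:
        delta = delta + step
    step = (14 - step) % delta
    process(step)
    price = set()
    for pos in z:
        if pos != step < 3:
            price.add(step // delta)
    for step in delta:
        delta = step
        delta = delta * (10 // z)
    if z <= 14:
        step = step - delta[step]
        z = step >= 26
    else:
        record(16)
    step = delta[step]
    if price != 23:
        price = delta
        z = step * delta
    else:
        z = 31
    return price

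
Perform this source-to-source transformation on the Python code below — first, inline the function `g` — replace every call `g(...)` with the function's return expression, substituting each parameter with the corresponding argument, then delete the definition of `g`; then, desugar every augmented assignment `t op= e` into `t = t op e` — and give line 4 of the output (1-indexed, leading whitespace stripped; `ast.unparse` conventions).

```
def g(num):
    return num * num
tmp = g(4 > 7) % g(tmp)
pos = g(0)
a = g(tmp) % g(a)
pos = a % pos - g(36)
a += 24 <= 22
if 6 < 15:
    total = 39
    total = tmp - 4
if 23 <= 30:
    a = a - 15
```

Transformed code:
tmp = (4 > 7) * (4 > 7) % (tmp * tmp)
pos = 0 * 0
a = tmp * tmp % (a * a)
pos = a % pos - 36 * 36
a = a + (24 <= 22)
if 6 < 15:
    total = 39
    total = tmp - 4
if 23 <= 30:
    a = a - 15

pos = a % pos - 36 * 36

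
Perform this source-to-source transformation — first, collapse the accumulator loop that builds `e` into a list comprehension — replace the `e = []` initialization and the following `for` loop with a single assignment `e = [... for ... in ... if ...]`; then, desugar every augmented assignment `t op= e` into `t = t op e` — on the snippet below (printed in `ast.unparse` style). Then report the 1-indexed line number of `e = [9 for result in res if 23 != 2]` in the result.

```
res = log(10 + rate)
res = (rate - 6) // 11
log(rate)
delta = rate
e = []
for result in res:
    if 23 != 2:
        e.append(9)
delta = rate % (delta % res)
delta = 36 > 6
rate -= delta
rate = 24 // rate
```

5

Transformed code:
res = log(10 + rate)
res = (rate - 6) // 11
log(rate)
delta = rate
e = [9 for result in res if 23 != 2]
delta = rate % (delta % res)
delta = 36 > 6
rate = rate - delta
rate = 24 // rate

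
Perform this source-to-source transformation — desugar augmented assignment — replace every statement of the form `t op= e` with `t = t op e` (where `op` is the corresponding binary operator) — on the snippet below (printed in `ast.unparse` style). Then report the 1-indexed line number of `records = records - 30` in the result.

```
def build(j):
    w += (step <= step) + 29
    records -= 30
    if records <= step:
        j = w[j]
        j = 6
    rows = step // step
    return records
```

3

Transformed code:
def build(j):
    w = w + ((step <= step) + 29)
    records = records - 30
    if records <= step:
        j = w[j]
        j = 6
    rows = step // step
    return records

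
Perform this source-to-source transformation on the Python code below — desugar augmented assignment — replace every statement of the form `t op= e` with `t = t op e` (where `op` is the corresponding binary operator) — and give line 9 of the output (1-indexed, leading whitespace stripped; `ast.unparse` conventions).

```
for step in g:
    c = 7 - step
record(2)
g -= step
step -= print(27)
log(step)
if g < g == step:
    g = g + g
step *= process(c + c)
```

step = step * process(c + c)

Transformed code:
for step in g:
    c = 7 - step
record(2)
g = g - step
step = step - print(27)
log(step)
if g < g == step:
    g = g + g
step = step * process(c + c)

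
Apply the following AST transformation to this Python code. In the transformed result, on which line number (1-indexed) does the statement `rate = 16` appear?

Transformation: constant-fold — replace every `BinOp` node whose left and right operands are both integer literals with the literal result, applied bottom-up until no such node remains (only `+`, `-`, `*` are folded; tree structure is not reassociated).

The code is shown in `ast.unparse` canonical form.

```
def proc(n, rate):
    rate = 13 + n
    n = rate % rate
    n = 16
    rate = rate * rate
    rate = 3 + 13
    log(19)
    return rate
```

Transformed code:
def proc(n, rate):
    rate = 13 + n
    n = rate % rate
    n = 16
    rate = rate * rate
    rate = 16
    log(19)
    return rate

6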